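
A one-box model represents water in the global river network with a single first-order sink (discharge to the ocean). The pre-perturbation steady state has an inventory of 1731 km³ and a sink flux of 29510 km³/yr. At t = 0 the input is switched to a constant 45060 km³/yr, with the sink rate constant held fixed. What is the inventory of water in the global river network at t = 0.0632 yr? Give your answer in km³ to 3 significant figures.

2330 km³

The sink rate constant is k = F₀/M₀ = 29510/1731 = 17.05 yr⁻¹.
Solving dM/dt = F₁ − kM with M(0) = M₀ gives M(t) = F₁/k + (M₀ − F₁/k)·e^(−kt).
F₁/k = 45060/17.05 = 2643.1 km³; kt = 17.05 × 0.0632 = 1.077, e^(−kt) = 0.3405.
M(0.0632) = 2643.1 + (1731 − 2643.1) × 0.3405 = 2643.1 − 310.6 = 2332.6 km³.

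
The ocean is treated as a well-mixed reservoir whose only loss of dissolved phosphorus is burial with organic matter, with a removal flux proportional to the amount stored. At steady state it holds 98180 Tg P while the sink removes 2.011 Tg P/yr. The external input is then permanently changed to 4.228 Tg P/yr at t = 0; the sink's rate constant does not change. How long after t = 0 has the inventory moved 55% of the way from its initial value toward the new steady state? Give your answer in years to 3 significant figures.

τ = M₀/F₀ = 98180/2.011 = 48820 yr.
The remaining gap fraction is e^(−t/τ); 55% covered ⇒ e^(−t/τ) = 0.450.
t = −τ ln(0.450) = 48820 × 0.7985 = 38980 yr.

39000 yr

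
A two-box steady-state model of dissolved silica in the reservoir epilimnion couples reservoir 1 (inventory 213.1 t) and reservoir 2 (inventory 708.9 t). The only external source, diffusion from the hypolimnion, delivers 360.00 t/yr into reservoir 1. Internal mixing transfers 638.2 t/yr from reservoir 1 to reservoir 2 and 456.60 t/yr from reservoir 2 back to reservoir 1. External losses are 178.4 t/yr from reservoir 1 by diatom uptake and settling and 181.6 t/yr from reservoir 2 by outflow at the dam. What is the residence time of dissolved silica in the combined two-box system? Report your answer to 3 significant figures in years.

Treat the two boxes together as one reservoir: the mixing fluxes between them are internal recycling, so τ = ΣM / Σ(external losses).
M_total = 213.1 + 708.9 = 922.00 t.
ΣF_external_out = 178.4 + 181.6 = 360.00 t/yr.
τ = M_total / ΣF_ext = 922.00 / 360.00 = 2.561 yr.

2.56 yr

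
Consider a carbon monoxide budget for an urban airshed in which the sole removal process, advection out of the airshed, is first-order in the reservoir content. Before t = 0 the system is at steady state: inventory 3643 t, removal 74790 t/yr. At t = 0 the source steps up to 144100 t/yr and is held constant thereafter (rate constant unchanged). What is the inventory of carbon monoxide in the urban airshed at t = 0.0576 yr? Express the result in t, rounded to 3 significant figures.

Residence time τ = M₀/F₀ = 0.04871 yr. The eventual steady state is M_∞ = M₀·(F₁/F₀) = 3643 × 144100/74790 = 7019.1 t.
The anomaly ΔM(t) = M(t) − M_∞ decays as ΔM₀·e^(−t/τ) with ΔM₀ = 3643 − 7019.1 = −3376 t.
At t = 0.0576 yr, e^(−t/τ) = e^(−1.183) = 0.3065, so ΔM = −1035 t and M = 7019.1 − 1035 = 5984.3 t.

5980 t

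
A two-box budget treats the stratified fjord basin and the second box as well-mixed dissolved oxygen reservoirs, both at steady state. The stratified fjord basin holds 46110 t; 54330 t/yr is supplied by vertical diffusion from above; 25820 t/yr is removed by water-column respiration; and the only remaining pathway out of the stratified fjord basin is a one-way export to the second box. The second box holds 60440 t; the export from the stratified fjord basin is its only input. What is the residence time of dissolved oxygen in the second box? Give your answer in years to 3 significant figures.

Balance the stratified fjord basin: ΣF_in = 54330 t/yr.
Export to the second box = ΣF_in − (25820) = 28510 t/yr.
At steady state the output of the second box equals its input, 28510 t/yr.
τ = M / F = 60440 / 28510 = 2.120 yr.

2.12 yr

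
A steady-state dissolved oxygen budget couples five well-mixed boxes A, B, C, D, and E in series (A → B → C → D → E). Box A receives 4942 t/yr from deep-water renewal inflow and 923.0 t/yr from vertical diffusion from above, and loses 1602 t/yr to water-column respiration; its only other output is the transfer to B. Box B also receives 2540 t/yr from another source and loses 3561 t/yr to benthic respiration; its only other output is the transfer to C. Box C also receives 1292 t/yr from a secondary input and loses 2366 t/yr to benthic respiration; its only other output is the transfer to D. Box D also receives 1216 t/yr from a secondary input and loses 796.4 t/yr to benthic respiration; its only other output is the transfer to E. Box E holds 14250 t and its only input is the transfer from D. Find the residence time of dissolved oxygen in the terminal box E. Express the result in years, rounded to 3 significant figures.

5.51 yr

Box A: F(A→B) = (4942 + 923.0) − 1602 = 4263.0 t/yr.
Box B: F(B→C) = (4263.0 + 2540) − 3561 = 3242.0 t/yr.
Box C: F(C→D) = (3242.0 + 1292) − 2366 = 2168.0 t/yr.
Box D: F(D→E) = (2168.0 + 1216) − 796.4 = 2587.6 t/yr.
Box E throughput = its input = 2587.6 t/yr; τ = 14250 / 2587.6 = 5.507 yr.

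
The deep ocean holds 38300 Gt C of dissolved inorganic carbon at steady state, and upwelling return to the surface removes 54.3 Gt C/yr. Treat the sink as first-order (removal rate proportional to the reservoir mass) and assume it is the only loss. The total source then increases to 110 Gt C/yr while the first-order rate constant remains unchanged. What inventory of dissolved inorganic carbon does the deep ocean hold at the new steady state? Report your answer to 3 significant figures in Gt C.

Rate constant k = F/M = 54.3 / 38300 = 0.001418 yr⁻¹.
At the new steady state, source = k·M_new ⇒ M_new = 110 / 0.001418 = 77590 Gt C.
(Equivalently M_new = M × F_new/F_old = 38300 × 110/54.3.)

77600 Gt C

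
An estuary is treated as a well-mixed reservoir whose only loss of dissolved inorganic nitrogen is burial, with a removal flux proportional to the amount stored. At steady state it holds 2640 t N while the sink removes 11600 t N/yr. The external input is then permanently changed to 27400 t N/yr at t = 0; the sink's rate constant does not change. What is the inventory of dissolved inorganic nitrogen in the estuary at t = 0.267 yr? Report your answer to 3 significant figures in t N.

5120 t N

The sink rate constant is k = F₀/M₀ = 11600/2640 = 4.394 yr⁻¹.
Solving dM/dt = F₁ − kM with M(0) = M₀ gives M(t) = F₁/k + (M₀ − F₁/k)·e^(−kt).
F₁/k = 27400/4.394 = 6235.9 t N; kt = 4.394 × 0.267 = 1.173, e^(−kt) = 0.3094.
M(0.267) = 6235.9 + (2640 − 6235.9) × 0.3094 = 6235.9 − 1112 = 5123.4 t N.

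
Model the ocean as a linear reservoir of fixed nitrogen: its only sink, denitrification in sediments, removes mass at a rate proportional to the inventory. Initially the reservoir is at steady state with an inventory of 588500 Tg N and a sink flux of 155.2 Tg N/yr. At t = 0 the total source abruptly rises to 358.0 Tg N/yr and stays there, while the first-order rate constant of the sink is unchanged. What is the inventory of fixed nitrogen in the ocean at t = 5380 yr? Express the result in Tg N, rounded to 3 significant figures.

1.17×10^6 Tg N

The sink rate constant is k = F₀/M₀ = 155.2/588500 = 0.0002637 yr⁻¹.
Solving dM/dt = F₁ − kM with M(0) = M₀ gives M(t) = F₁/k + (M₀ − F₁/k)·e^(−kt).
F₁/k = 358.0/0.0002637 = 1.3575×10^6 Tg N; kt = 0.0002637 × 5380 = 1.419, e^(−kt) = 0.2420.
M(5380) = 1.3575×10^6 + (588500 − 1.3575×10^6) × 0.2420 = 1.3575×10^6 − 186100 = 1.1714×10^6 Tg N.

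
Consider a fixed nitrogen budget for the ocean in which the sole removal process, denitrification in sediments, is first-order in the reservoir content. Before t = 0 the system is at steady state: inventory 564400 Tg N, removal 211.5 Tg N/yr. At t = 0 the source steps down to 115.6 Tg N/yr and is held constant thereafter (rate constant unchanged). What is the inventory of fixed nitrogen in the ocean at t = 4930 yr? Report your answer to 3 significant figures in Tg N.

Residence time τ = M₀/F₀ = 2669 yr. The eventual steady state is M_∞ = M₀·(F₁/F₀) = 564400 × 115.6/211.5 = 308490 Tg N.
The anomaly ΔM(t) = M(t) − M_∞ decays as ΔM₀·e^(−t/τ) with ΔM₀ = 564400 − 308490 = 255900 Tg N.
At t = 4930 yr, e^(−t/τ) = e^(−1.847) = 0.1576, so ΔM = 40340 Tg N and M = 308490 + 40340 = 348830 Tg N.

349000 Tg N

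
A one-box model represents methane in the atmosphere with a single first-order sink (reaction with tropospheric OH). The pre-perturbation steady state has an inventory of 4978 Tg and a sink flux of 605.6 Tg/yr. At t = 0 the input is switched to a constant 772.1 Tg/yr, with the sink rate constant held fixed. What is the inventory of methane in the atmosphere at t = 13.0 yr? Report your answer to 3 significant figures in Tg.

6070 Tg

Residence time τ = M₀/F₀ = 8.220 yr. The eventual steady state is M_∞ = M₀·(F₁/F₀) = 4978 × 772.1/605.6 = 6346.6 Tg.
The anomaly ΔM(t) = M(t) − M_∞ decays as ΔM₀·e^(−t/τ) with ΔM₀ = 4978 − 6346.6 = −1369 Tg.
At t = 13.0 yr, e^(−t/τ) = e^(−1.582) = 0.2057, so ΔM = −281.5 Tg and M = 6346.6 − 281.5 = 6065.1 Tg.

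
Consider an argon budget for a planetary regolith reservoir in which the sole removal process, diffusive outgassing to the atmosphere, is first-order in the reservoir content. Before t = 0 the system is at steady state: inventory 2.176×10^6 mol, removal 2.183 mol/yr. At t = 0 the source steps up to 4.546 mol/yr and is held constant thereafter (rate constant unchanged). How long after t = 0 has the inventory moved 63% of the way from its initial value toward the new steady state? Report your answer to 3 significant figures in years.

991000 yr

τ = M₀/F₀ = 2.176×10^6/2.183 = 996800 yr.
The remaining gap fraction is e^(−t/τ); 63% covered ⇒ e^(−t/τ) = 0.370.
t = −τ ln(0.370) = 996800 × 0.9943 = 991100 yr.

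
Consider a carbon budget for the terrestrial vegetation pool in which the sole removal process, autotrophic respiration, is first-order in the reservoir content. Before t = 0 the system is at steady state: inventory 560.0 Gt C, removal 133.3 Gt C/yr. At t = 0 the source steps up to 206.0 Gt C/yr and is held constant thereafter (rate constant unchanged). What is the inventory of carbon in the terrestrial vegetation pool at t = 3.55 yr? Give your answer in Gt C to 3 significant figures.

Residence time τ = M₀/F₀ = 4.201 yr. The eventual steady state is M_∞ = M₀·(F₁/F₀) = 560.0 × 206.0/133.3 = 865.42 Gt C.
The anomaly ΔM(t) = M(t) − M_∞ decays as ΔM₀·e^(−t/τ) with ΔM₀ = 560.0 − 865.42 = −305.4 Gt C.
At t = 3.55 yr, e^(−t/τ) = e^(−0.8450) = 0.4295, so ΔM = −131.2 Gt C and M = 865.42 − 131.2 = 734.23 Gt C.

734 Gt C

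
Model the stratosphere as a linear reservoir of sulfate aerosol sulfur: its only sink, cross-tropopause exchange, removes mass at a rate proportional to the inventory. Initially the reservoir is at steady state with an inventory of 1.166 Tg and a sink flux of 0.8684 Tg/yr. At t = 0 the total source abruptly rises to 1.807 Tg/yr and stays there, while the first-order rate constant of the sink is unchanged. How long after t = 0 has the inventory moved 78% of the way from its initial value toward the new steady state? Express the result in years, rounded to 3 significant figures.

τ = M₀/F₀ = 1.166/0.8684 = 1.343 yr.
The remaining gap fraction is e^(−t/τ); 78% covered ⇒ e^(−t/τ) = 0.220.
t = −τ ln(0.220) = 1.343 × 1.514 = 2.033 yr.

2.03 yr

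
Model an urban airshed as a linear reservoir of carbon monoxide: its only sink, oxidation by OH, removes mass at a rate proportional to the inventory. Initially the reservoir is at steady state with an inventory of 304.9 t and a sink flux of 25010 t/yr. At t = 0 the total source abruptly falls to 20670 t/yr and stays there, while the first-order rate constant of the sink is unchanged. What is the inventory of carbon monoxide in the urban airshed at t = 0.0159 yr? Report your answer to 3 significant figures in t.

266 t

Residence time τ = M₀/F₀ = 0.01219 yr. The eventual steady state is M_∞ = M₀·(F₁/F₀) = 304.9 × 20670/25010 = 251.99 t.
The anomaly ΔM(t) = M(t) − M_∞ decays as ΔM₀·e^(−t/τ) with ΔM₀ = 304.9 − 251.99 = 52.91 t.
At t = 0.0159 yr, e^(−t/τ) = e^(−1.304) = 0.2714, so ΔM = 14.36 t and M = 251.99 + 14.36 = 266.35 t.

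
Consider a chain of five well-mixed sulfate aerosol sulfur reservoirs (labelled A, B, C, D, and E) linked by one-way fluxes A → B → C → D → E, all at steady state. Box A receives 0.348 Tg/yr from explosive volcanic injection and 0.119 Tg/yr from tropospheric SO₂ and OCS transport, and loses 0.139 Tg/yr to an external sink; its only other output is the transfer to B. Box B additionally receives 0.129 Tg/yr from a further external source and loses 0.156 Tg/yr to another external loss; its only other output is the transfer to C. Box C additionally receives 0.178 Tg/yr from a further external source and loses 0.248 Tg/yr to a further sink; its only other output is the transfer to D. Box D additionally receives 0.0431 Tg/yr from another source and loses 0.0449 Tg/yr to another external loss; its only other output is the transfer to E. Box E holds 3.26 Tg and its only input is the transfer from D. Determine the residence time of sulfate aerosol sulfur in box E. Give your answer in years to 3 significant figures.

Box A: F(A→B) = (0.348 + 0.119) − 0.139 = 0.32800 Tg/yr.
Box B: F(B→C) = (0.32800 + 0.129) − 0.156 = 0.30100 Tg/yr.
Box C: F(C→D) = (0.30100 + 0.178) − 0.248 = 0.23100 Tg/yr.
Box D: F(D→E) = (0.23100 + 0.0431) − 0.0449 = 0.22920 Tg/yr.
Box E throughput = its input = 0.22920 Tg/yr; τ = 3.26 / 0.22920 = 14.22 yr.

14.2 yr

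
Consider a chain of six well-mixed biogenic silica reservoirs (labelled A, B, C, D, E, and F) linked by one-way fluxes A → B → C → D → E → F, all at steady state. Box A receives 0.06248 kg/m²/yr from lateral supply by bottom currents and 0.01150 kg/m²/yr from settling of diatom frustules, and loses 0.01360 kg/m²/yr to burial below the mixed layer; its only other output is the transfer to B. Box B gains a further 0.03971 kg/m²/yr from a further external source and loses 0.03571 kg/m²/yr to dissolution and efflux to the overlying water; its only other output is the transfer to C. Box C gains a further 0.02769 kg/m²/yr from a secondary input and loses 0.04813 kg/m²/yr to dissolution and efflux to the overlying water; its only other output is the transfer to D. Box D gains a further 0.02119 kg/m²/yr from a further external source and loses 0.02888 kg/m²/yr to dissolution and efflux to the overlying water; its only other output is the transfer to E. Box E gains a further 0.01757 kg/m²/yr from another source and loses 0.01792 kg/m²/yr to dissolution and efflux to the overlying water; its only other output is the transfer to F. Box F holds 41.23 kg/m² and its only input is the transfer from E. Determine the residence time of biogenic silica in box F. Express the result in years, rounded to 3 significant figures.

Box A: F(A→B) = (0.06248 + 0.01150) − 0.01360 = 0.060380 kg/m²/yr.
Box B: F(B→C) = (0.060380 + 0.03971) − 0.03571 = 0.064380 kg/m²/yr.
Box C: F(C→D) = (0.064380 + 0.02769) − 0.04813 = 0.043940 kg/m²/yr.
Box D: F(D→E) = (0.043940 + 0.02119) − 0.02888 = 0.036250 kg/m²/yr.
Box E: F(E→F) = (0.036250 + 0.01757) − 0.01792 = 0.035900 kg/m²/yr.
Box F throughput = its input = 0.035900 kg/m²/yr; τ = 41.23 / 0.035900 = 1148 yr.

1150 yr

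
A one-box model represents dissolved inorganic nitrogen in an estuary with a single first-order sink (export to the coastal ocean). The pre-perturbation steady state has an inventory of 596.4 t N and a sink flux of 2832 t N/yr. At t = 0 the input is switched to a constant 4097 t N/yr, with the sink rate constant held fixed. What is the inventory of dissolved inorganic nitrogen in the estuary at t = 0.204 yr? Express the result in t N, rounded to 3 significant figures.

762 t N

Residence time τ = M₀/F₀ = 0.2106 yr. The eventual steady state is M_∞ = M₀·(F₁/F₀) = 596.4 × 4097/2832 = 862.80 t N.
The anomaly ΔM(t) = M(t) − M_∞ decays as ΔM₀·e^(−t/τ) with ΔM₀ = 596.4 − 862.80 = −266.4 t N.
At t = 0.204 yr, e^(−t/τ) = e^(−0.9687) = 0.3796, so ΔM = −101.1 t N and M = 862.80 − 101.1 = 761.68 t N.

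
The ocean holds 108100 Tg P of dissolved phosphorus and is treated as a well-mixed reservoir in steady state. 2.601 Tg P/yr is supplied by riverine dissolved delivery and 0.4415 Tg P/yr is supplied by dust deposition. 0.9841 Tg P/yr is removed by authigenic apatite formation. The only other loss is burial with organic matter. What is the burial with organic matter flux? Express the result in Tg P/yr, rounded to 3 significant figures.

2.06 Tg P/yr

At steady state ΣF_in = ΣF_out.
ΣF_in = 2.601 + 0.4415 = 3.0425 Tg P/yr.
Burial with organic matter flux = ΣF_in − (0.9841) = 3.0425 − 0.9841 = 2.058 Tg P/yr.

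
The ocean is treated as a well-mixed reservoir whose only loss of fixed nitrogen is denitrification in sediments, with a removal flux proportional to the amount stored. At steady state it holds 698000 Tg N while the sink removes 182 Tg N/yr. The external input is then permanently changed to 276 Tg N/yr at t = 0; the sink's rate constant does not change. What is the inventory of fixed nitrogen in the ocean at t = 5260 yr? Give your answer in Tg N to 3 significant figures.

The sink rate constant is k = F₀/M₀ = 182/698000 = 0.0002607 yr⁻¹.
Solving dM/dt = F₁ − kM with M(0) = M₀ gives M(t) = F₁/k + (M₀ − F₁/k)·e^(−kt).
F₁/k = 276/0.0002607 = 1.0585×10^6 Tg N; kt = 0.0002607 × 5260 = 1.372, e^(−kt) = 0.2537.
M(5260) = 1.0585×10^6 + (698000 − 1.0585×10^6) × 0.2537 = 1.0585×10^6 − 91470 = 967040 Tg N.

967000 Tg N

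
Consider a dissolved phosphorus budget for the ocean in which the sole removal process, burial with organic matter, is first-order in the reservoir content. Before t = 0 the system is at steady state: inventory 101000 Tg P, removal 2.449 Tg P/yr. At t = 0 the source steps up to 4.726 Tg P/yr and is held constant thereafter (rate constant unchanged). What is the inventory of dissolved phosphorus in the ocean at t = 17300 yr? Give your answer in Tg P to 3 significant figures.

The sink rate constant is k = F₀/M₀ = 2.449/101000 = 2.425×10^-5 yr⁻¹.
Solving dM/dt = F₁ − kM with M(0) = M₀ gives M(t) = F₁/k + (M₀ − F₁/k)·e^(−kt).
F₁/k = 4.726/2.425×10^-5 = 194910 Tg P; kt = 2.425×10^-5 × 17300 = 0.4195, e^(−kt) = 0.6574.
M(17300) = 194910 + (101000 − 194910) × 0.6574 = 194910 − 61730 = 133170 Tg P.

133000 Tg P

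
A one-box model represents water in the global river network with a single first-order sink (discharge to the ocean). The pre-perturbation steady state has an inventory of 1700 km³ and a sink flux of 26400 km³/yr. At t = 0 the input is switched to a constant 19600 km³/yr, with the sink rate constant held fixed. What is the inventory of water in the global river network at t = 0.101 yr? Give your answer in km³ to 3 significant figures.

Residence time τ = M₀/F₀ = 0.06439 yr. The eventual steady state is M_∞ = M₀·(F₁/F₀) = 1700 × 19600/26400 = 1262.1 km³.
The anomaly ΔM(t) = M(t) − M_∞ decays as ΔM₀·e^(−t/τ) with ΔM₀ = 1700 − 1262.1 = 437.9 km³.
At t = 0.101 yr, e^(−t/τ) = e^(−1.568) = 0.2084, so ΔM = 91.24 km³ and M = 1262.1 + 91.24 = 1353.4 km³.

1350 km³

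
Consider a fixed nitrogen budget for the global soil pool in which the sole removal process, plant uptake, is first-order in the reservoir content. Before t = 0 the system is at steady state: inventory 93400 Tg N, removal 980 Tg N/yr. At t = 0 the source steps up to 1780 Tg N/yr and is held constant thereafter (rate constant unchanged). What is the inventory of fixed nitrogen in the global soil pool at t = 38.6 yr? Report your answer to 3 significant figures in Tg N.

τ = M₀/F₀ = 93400/980 = 95.31 yr; rate constant k = 1/τ.
New steady state M_∞ = F₁/k = F₁·τ = 1780 × 95.31 = 169640 Tg N.
M(t) = M_∞ + (M₀ − M_∞)·e^(−t/τ); t/τ = 38.6/95.31 = 0.4050, so e^(−t/τ) = 0.6670.
M(t) = 169640 − 76240 × 0.6670 = 118790 Tg N.

119000 Tg N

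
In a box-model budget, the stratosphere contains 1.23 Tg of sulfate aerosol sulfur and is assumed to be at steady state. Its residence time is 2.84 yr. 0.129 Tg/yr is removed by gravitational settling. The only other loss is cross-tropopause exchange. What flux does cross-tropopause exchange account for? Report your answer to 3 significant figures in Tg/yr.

Total removal F = M/τ = 1.23 / 2.84 = 0.4331 Tg/yr.
Cross-tropopause exchange = F − (0.129) = 0.4331 − 0.1290 = 0.3041 Tg/yr.

0.304 Tg/yr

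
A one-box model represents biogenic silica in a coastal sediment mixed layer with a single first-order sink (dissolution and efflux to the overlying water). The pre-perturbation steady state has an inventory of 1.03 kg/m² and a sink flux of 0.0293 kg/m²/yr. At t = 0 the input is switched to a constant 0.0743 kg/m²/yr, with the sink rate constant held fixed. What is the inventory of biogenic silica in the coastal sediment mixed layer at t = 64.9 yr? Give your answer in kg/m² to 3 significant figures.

2.36 kg/m²

τ = M₀/F₀ = 1.03/0.0293 = 35.15 yr; rate constant k = 1/τ.
New steady state M_∞ = F₁/k = F₁·τ = 0.0743 × 35.15 = 2.6119 kg/m².
M(t) = M_∞ + (M₀ − M_∞)·e^(−t/τ); t/τ = 64.9/35.15 = 1.846, so e^(−t/τ) = 0.1578.
M(t) = 2.6119 − 1.582 × 0.1578 = 2.3622 kg/m².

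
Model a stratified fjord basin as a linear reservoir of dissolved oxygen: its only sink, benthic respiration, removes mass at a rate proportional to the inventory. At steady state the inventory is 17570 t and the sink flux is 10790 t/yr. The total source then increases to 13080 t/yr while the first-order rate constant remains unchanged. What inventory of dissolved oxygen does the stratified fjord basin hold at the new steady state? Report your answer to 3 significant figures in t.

Rate constant k = F/M = 10790 / 17570 = 0.6141 yr⁻¹.
At the new steady state, source = k·M_new ⇒ M_new = 13080 / 0.6141 = 21300 t.
(Equivalently M_new = M × F_new/F_old = 17570 × 13080/10790.)

21300 t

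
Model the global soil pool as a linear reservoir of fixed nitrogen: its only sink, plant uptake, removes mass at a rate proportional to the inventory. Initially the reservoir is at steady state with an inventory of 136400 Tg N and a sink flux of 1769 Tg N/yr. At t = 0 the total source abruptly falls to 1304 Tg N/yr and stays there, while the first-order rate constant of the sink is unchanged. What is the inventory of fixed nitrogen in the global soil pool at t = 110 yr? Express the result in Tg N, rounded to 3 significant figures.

τ = M₀/F₀ = 136400/1769 = 77.11 yr; rate constant k = 1/τ.
New steady state M_∞ = F₁/k = F₁·τ = 1304 × 77.11 = 100550 Tg N.
M(t) = M_∞ + (M₀ − M_∞)·e^(−t/τ); t/τ = 110/77.11 = 1.427, so e^(−t/τ) = 0.2401.
M(t) = 100550 + 35850 × 0.2401 = 109160 Tg N.

109000 Tg N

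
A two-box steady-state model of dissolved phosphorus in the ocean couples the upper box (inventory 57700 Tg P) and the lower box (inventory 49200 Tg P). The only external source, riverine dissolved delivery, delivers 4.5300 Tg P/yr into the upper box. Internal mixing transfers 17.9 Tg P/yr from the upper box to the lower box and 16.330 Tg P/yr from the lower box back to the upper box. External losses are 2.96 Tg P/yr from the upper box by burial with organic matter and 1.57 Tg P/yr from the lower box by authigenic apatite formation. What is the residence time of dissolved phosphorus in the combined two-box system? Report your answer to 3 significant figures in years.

Treat the two boxes together as one reservoir: the mixing fluxes between them are internal recycling, so τ = ΣM / Σ(external losses).
M_total = 57700 + 49200 = 106900 Tg P.
ΣF_external_out = 2.96 + 1.57 = 4.5300 Tg P/yr.
τ = M_total / ΣF_ext = 106900 / 4.5300 = 23600 yr.

23600 yr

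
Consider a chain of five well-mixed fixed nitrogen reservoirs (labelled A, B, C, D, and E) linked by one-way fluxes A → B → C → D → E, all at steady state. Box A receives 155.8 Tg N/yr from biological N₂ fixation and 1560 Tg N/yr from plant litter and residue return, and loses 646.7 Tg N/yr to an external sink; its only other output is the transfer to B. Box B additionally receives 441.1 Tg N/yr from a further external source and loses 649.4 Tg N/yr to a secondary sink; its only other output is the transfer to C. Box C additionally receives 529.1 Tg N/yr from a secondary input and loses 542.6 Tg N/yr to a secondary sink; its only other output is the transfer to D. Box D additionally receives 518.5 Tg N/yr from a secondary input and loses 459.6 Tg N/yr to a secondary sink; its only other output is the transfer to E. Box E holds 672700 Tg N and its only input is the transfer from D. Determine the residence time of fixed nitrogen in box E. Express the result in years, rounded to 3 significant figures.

742 yr

Box A: F(A→B) = (155.8 + 1560) − 646.7 = 1069.1 Tg N/yr.
Box B: F(B→C) = (1069.1 + 441.1) − 649.4 = 860.80 Tg N/yr.
Box C: F(C→D) = (860.80 + 529.1) − 542.6 = 847.30 Tg N/yr.
Box D: F(D→E) = (847.30 + 518.5) − 459.6 = 906.20 Tg N/yr.
Box E throughput = its input = 906.20 Tg N/yr; τ = 672700 / 906.20 = 742.3 yr.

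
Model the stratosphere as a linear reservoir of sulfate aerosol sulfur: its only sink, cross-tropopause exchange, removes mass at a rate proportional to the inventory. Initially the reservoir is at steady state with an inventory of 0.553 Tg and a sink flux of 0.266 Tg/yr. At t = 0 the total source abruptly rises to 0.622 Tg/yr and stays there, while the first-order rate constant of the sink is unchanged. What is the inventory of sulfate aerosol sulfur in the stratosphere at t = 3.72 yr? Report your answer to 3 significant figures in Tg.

Residence time τ = M₀/F₀ = 2.079 yr. The eventual steady state is M_∞ = M₀·(F₁/F₀) = 0.553 × 0.622/0.266 = 1.2931 Tg.
The anomaly ΔM(t) = M(t) − M_∞ decays as ΔM₀·e^(−t/τ) with ΔM₀ = 0.553 − 1.2931 = −0.7401 Tg.
At t = 3.72 yr, e^(−t/τ) = e^(−1.789) = 0.1671, so ΔM = −0.1236 Tg and M = 1.2931 − 0.1236 = 1.1695 Tg.

1.17 Tg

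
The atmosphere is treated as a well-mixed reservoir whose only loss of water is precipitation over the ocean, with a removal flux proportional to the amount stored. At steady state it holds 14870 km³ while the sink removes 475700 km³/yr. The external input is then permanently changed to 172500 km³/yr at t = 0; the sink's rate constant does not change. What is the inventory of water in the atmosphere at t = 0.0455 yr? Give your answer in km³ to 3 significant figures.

7600 km³

The sink rate constant is k = F₀/M₀ = 475700/14870 = 31.99 yr⁻¹.
Solving dM/dt = F₁ − kM with M(0) = M₀ gives M(t) = F₁/k + (M₀ − F₁/k)·e^(−kt).
F₁/k = 172500/31.99 = 5392.2 km³; kt = 31.99 × 0.0455 = 1.456, e^(−kt) = 0.2333.
M(0.0455) = 5392.2 + (14870 − 5392.2) × 0.2333 = 5392.2 + 2211 = 7603.1 km³.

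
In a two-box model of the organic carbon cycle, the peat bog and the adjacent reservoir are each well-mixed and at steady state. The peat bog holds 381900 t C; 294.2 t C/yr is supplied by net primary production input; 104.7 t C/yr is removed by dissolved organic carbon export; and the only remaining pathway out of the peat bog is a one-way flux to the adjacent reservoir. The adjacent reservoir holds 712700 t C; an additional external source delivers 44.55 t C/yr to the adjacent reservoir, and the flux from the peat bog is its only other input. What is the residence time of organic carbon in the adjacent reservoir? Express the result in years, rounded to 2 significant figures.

Balance the peat bog: ΣF_in = 294.20 t C/yr.
Flux to the adjacent reservoir = ΣF_in − (104.7) = 189.50 t C/yr.
Total input to the adjacent reservoir = 189.50 + 44.55 = 234.05 t C/yr; at steady state this equals its total output.
τ = M / F = 712700 / 234.05 = 3045 yr.

3000 yr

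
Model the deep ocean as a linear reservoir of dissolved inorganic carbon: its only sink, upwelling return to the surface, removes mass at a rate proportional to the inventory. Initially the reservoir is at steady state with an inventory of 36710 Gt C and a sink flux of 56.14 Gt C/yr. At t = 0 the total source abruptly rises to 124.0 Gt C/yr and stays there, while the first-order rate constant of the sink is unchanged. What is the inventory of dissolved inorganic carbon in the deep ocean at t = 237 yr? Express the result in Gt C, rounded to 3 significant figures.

Residence time τ = M₀/F₀ = 653.9 yr. The eventual steady state is M_∞ = M₀·(F₁/F₀) = 36710 × 124.0/56.14 = 81084 Gt C.
The anomaly ΔM(t) = M(t) − M_∞ decays as ΔM₀·e^(−t/τ) with ΔM₀ = 36710 − 81084 = −44370 Gt C.
At t = 237 yr, e^(−t/τ) = e^(−0.3624) = 0.6960, so ΔM = −30880 Gt C and M = 81084 − 30880 = 50201 Gt C.

50200 Gt C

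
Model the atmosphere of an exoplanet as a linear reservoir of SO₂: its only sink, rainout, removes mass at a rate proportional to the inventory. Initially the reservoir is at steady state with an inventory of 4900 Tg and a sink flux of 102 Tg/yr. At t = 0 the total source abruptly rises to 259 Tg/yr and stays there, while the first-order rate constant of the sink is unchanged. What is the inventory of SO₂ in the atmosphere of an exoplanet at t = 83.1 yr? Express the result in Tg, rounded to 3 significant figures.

11100 Tg

τ = M₀/F₀ = 4900/102 = 48.04 yr; rate constant k = 1/τ.
New steady state M_∞ = F₁/k = F₁·τ = 259 × 48.04 = 12442 Tg.
M(t) = M_∞ + (M₀ − M_∞)·e^(−t/τ); t/τ = 83.1/48.04 = 1.730, so e^(−t/τ) = 0.1773.
M(t) = 12442 − 7542 × 0.1773 = 11105 Tg.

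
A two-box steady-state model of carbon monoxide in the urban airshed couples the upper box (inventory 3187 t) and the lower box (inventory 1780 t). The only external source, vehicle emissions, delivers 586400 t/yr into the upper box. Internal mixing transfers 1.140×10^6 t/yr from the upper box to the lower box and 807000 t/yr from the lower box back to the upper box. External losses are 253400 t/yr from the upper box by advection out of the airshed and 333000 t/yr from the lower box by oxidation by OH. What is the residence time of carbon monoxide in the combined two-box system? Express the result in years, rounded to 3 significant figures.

Residence time in the combined system uses the total inventory and the total *external* removal — internal exchanges between the two boxes cancel.
M_total = 3187 + 1780 = 4967.0 t.
ΣF_external_out = 253400 + 333000 = 586400 t/yr.
τ = M_total / ΣF_ext = 4967.0 / 586400 = 0.008470 yr.

0.00847 yr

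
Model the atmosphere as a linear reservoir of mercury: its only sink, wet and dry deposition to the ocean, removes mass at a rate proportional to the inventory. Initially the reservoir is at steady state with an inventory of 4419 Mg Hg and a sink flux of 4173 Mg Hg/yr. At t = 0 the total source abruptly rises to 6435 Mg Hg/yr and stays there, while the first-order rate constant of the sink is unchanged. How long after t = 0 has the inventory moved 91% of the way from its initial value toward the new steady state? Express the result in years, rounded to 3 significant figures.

2.55 yr

τ = M₀/F₀ = 4419/4173 = 1.059 yr.
The remaining gap fraction is e^(−t/τ); 91% covered ⇒ e^(−t/τ) = 0.0900.
t = −τ ln(0.0900) = 1.059 × 2.408 = 2.550 yr.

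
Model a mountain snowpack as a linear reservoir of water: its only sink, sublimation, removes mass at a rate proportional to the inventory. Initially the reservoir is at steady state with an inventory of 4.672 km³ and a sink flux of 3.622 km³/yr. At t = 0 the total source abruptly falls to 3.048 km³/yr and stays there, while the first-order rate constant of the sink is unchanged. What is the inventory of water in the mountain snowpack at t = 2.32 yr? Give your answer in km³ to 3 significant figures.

4.05 km³

τ = M₀/F₀ = 4.672/3.622 = 1.290 yr; rate constant k = 1/τ.
New steady state M_∞ = F₁/k = F₁·τ = 3.048 × 1.290 = 3.9316 km³.
M(t) = M_∞ + (M₀ − M_∞)·e^(−t/τ); t/τ = 2.32/1.290 = 1.799, so e^(−t/τ) = 0.1655.
M(t) = 3.9316 + 0.7404 × 0.1655 = 4.0542 km³.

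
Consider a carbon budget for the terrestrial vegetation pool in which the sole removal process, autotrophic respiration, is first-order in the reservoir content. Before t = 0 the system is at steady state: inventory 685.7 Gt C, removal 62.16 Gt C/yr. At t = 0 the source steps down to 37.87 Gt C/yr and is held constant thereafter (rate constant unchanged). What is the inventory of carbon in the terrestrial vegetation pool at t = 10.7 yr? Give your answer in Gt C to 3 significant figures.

519 Gt C

τ = M₀/F₀ = 685.7/62.16 = 11.03 yr; rate constant k = 1/τ.
New steady state M_∞ = F₁/k = F₁·τ = 37.87 × 11.03 = 417.75 Gt C.
M(t) = M_∞ + (M₀ − M_∞)·e^(−t/τ); t/τ = 10.7/11.03 = 0.9700, so e^(−t/τ) = 0.3791.
M(t) = 417.75 + 267.9 × 0.3791 = 519.33 Gt C.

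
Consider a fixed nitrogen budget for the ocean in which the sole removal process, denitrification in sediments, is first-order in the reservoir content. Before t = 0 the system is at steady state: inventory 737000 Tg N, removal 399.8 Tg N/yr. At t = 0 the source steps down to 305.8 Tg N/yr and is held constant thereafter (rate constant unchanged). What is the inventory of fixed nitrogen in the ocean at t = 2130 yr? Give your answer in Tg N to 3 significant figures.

Residence time τ = M₀/F₀ = 1843 yr. The eventual steady state is M_∞ = M₀·(F₁/F₀) = 737000 × 305.8/399.8 = 563720 Tg N.
The anomaly ΔM(t) = M(t) − M_∞ decays as ΔM₀·e^(−t/τ) with ΔM₀ = 737000 − 563720 = 173300 Tg N.
At t = 2130 yr, e^(−t/τ) = e^(−1.155) = 0.3149, so ΔM = 54570 Tg N and M = 563720 + 54570 = 618290 Tg N.

618000 Tg N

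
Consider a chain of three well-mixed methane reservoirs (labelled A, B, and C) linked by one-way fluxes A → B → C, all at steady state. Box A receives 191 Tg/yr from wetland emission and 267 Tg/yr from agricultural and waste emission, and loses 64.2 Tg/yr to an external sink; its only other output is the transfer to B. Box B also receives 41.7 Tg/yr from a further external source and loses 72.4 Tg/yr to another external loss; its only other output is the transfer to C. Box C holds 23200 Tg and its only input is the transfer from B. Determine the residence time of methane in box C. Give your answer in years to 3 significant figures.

Box A: F(A→B) = (191 + 267) − 64.2 = 393.80 Tg/yr.
Box B: F(B→C) = (393.80 + 41.7) − 72.4 = 363.10 Tg/yr.
Box C throughput = its input = 363.10 Tg/yr; τ = 23200 / 363.10 = 63.89 yr.

63.9 yr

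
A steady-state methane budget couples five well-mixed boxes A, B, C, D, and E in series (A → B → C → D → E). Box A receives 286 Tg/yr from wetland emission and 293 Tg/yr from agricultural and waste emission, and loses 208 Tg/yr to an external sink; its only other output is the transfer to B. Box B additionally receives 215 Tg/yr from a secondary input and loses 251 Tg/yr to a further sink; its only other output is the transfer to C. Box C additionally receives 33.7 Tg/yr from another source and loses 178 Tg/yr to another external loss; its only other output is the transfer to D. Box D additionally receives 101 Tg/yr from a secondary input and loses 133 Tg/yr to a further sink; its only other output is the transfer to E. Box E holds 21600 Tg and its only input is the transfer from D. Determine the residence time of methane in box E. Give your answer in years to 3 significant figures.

Box A: F(A→B) = (286 + 293) − 208 = 371.00 Tg/yr.
Box B: F(B→C) = (371.00 + 215) − 251 = 335.00 Tg/yr.
Box C: F(C→D) = (335.00 + 33.7) − 178 = 190.70 Tg/yr.
Box D: F(D→E) = (190.70 + 101) − 133 = 158.70 Tg/yr.
Box E throughput = its input = 158.70 Tg/yr; τ = 21600 / 158.70 = 136.1 yr.

136 yr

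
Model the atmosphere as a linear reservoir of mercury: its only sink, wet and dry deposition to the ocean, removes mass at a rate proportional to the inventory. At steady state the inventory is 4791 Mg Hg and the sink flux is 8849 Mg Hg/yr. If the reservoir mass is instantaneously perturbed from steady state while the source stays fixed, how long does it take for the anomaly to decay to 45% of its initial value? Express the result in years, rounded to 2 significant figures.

For a linear reservoir the anomaly decays as exp(−t/τ) with τ = M/F = 4791/8849 = 0.5414 yr.
exp(−t/τ) = 0.45 ⇒ t = −τ ln(0.45) = 0.5414 × 0.7985 = 0.4323 yr.

0.43 yr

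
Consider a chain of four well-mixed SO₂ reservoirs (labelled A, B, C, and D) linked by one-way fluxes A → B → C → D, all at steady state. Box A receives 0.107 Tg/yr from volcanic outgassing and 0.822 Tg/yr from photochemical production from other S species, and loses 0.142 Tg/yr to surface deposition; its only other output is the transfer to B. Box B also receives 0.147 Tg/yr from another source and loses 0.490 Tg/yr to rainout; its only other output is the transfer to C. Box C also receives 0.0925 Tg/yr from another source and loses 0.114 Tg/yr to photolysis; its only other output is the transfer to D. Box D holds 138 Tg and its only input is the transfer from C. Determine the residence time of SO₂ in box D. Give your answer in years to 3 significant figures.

Box A: F(A→B) = (0.107 + 0.822) − 0.142 = 0.78700 Tg/yr.
Box B: F(B→C) = (0.78700 + 0.147) − 0.490 = 0.44400 Tg/yr.
Box C: F(C→D) = (0.44400 + 0.0925) − 0.114 = 0.42250 Tg/yr.
Box D throughput = its input = 0.42250 Tg/yr; τ = 138 / 0.42250 = 326.6 yr.

327 yr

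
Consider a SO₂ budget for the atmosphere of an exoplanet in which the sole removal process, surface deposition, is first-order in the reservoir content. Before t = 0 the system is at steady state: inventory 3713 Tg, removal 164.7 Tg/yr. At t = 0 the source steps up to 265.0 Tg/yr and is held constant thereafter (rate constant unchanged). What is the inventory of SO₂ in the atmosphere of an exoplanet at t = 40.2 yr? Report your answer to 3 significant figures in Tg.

τ = M₀/F₀ = 3713/164.7 = 22.54 yr; rate constant k = 1/τ.
New steady state M_∞ = F₁/k = F₁·τ = 265.0 × 22.54 = 5974.2 Tg.
M(t) = M_∞ + (M₀ − M_∞)·e^(−t/τ); t/τ = 40.2/22.54 = 1.783, so e^(−t/τ) = 0.1681.
M(t) = 5974.2 − 2261 × 0.1681 = 5594.1 Tg.

5590 Tg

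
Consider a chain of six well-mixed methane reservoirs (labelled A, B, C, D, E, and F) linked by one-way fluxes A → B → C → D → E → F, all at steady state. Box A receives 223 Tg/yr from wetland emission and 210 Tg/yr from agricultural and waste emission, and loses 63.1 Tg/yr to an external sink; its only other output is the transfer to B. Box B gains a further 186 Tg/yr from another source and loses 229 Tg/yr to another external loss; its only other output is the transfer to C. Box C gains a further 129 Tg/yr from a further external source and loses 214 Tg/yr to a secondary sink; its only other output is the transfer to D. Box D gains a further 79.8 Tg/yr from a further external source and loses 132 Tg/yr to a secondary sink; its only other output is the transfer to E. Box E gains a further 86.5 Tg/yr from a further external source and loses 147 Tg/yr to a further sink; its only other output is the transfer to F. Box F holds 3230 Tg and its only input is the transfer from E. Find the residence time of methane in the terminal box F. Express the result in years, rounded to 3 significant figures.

Box A: F(A→B) = (223 + 210) − 63.1 = 369.90 Tg/yr.
Box B: F(B→C) = (369.90 + 186) − 229 = 326.90 Tg/yr.
Box C: F(C→D) = (326.90 + 129) − 214 = 241.90 Tg/yr.
Box D: F(D→E) = (241.90 + 79.8) − 132 = 189.70 Tg/yr.
Box E: F(E→F) = (189.70 + 86.5) − 147 = 129.20 Tg/yr.
Box F throughput = its input = 129.20 Tg/yr; τ = 3230 / 129.20 = 25.00 yr.

25.0 yr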